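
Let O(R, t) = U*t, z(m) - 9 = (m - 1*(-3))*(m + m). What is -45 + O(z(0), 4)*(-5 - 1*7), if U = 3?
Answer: -189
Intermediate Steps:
z(m) = 9 + 2*m*(3 + m) (z(m) = 9 + (m - 1*(-3))*(m + m) = 9 + (m + 3)*(2*m) = 9 + (3 + m)*(2*m) = 9 + 2*m*(3 + m))
O(R, t) = 3*t
-45 + O(z(0), 4)*(-5 - 1*7) = -45 + (3*4)*(-5 - 1*7) = -45 + 12*(-5 - 7) = -45 + 12*(-12) = -45 - 144 = -189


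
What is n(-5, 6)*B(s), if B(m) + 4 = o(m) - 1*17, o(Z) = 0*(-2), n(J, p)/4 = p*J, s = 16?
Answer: 2520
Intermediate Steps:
n(J, p) = 4*J*p (n(J, p) = 4*(p*J) = 4*(J*p) = 4*J*p)
o(Z) = 0
B(m) = -21 (B(m) = -4 + (0 - 1*17) = -4 + (0 - 17) = -4 - 17 = -21)
n(-5, 6)*B(s) = (4*(-5)*6)*(-21) = -120*(-21) = 2520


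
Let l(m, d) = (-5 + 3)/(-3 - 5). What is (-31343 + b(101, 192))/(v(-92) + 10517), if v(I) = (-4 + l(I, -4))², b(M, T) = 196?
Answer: -498352/168497 ≈ -2.9576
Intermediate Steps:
l(m, d) = ¼ (l(m, d) = -2/(-8) = -2*(-⅛) = ¼)
v(I) = 225/16 (v(I) = (-4 + ¼)² = (-15/4)² = 225/16)
(-31343 + b(101, 192))/(v(-92) + 10517) = (-31343 + 196)/(225/16 + 10517) = -31147/168497/16 = -31147*16/168497 = -498352/168497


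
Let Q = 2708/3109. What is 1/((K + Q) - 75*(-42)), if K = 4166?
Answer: 3109/22748152 ≈ 0.00013667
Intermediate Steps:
Q = 2708/3109 (Q = 2708*(1/3109) = 2708/3109 ≈ 0.87102)
1/((K + Q) - 75*(-42)) = 1/((4166 + 2708/3109) - 75*(-42)) = 1/(12954802/3109 + 3150) = 1/(22748152/3109) = 3109/22748152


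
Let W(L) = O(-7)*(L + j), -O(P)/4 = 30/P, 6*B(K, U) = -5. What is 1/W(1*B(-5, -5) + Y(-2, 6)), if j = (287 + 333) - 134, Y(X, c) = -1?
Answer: 1/8300 ≈ 0.00012048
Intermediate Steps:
B(K, U) = -⅚ (B(K, U) = (⅙)*(-5) = -⅚)
O(P) = -120/P
j = 486 (j = 620 - 134 = 486)
W(L) = 58320/7 + 120*L/7 (W(L) = (-120/(-7))*(L + 486) = (-120*(-⅐))*(486 + L) = 120*(486 + L)/7 = 58320/7 + 120*L/7)
1/W(1*B(-5, -5) + Y(-2, 6)) = 1/(58320/7 + 120*(1*(-⅚) - 1)/7) = 1/(58320/7 + 120*(-⅚ - 1)/7) = 1/(58320/7 + (120/7)*(-11/6)) = 1/(58320/7 - 220/7) = 1/8300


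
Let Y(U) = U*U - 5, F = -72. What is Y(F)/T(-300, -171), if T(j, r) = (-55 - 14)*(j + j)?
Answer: 5179/41400 ≈ 0.12510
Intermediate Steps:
T(j, r) = -138*j
Y(U) = -5 + U**2 (Y(U) = U**2 - 5 = -5 + U**2)
Y(F)/T(-300, -171) = (-5 + (-72)**2)/((-138*(-300))) = (-5 + 5184)/41400 = 5179*(1/41400) = 5179/41400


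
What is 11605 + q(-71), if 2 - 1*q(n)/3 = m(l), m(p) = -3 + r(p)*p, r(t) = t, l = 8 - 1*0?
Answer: 11428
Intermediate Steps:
l = 8 (l = 8 + 0 = 8)
m(p) = -3 + p**2 (m(p) = -3 + p*p = -3 + p**2)
q(n) = -177 (q(n) = 6 - 3*(-3 + 8**2) = 6 - 3*(-3 + 64) = 6 - 3*61 = 6 - 183 = -177)
11605 + q(-71) = 11605 - 177 = 11428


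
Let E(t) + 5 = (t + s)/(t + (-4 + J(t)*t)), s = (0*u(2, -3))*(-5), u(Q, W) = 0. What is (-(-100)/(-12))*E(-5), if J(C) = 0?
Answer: 1000/27 ≈ 37.037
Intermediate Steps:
s = 0 (s = (0*0)*(-5) = 0*(-5) = 0)
E(t) = -5 + t/(-4 + t) (E(t) = -5 + (t + 0)/(t + (-4 + 0*t)) = -5 + t/(t + (-4 + 0)) = -5 + t/(t - 4) = -5 + t/(-4 + t))
(-(-100)/(-12))*E(-5) = (-(-100)/(-12))*(4*(5 - 1*(-5))/(-4 - 5)) = (-(-100)*(-1)/12)*(4*(5 + 5)/(-9)) = (-10*⅚)*(4*(-⅑)*10) = -25/3*(-40/9) = 1000/27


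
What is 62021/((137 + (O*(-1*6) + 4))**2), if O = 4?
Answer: 62021/13689 ≈ 4.5307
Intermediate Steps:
62021/((137 + (O*(-1*6) + 4))**2) = 62021/((137 + (4*(-1*6) + 4))**2) = 62021/((137 + (4*(-6) + 4))**2) = 62021/((137 + (-24 + 4))**2) = 62021/((137 - 20)**2) = 62021/(117**2) = 62021/13689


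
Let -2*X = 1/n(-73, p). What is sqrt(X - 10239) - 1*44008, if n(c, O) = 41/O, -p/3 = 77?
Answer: -44008 + 3*I*sqrt(7647566)/82 ≈ -44008.0 + 101.17*I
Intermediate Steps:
p = -231 (p = -3*77 = -231)
X = 231/82 (X = -1/(2*(41/(-231))) = -1/(2*(41*(-1/231))) = -1/(2*(-41/231)) = -1/2*(-231/41) = 231/82 ≈ 2.8171)
sqrt(X - 10239) - 1*44008 = sqrt(231/82 - 10239) - 1*44008 = sqrt(-839367/82) - 44008 = 3*I*sqrt(7647566)/82 - 44008 = -44008 + 3*I*sqrt(7647566)/82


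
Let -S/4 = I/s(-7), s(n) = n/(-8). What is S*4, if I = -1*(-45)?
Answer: -5760/7 ≈ -822.86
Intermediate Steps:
I = 45
s(n) = -n/8 (s(n) = n*(-⅛) = -n/8)
S = -1440/7 (S = -180/((-⅛*(-7))) = -180/7/8 = -180*8/7 = -4*360/7 = -1440/7 ≈ -205.71)
S*4 = -1440/7*4 = -5760/7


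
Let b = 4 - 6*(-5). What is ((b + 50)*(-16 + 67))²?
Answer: 18352656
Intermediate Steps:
b = 34 (b = 4 + 30 = 34)
((b + 50)*(-16 + 67))² = ((34 + 50)*(-16 + 67))² = (84*51)² = 4284² = 18352656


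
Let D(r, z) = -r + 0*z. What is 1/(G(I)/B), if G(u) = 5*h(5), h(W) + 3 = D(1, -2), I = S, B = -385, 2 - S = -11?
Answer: 77/4 ≈ 19.250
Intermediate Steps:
S = 13 (S = 2 - 1*(-11) = 2 + 11 = 13)
I = 13
D(r, z) = -r (D(r, z) = -r + 0 = -r)
h(W) = -4 (h(W) = -3 - 1*1 = -3 - 1 = -4)
G(u) = -20 (G(u) = 5*(-4) = -20)
1/(G(I)/B) = 1/(-20/(-385)) = 1/(-20*(-1/385)) = 1/(4/77) = 77/4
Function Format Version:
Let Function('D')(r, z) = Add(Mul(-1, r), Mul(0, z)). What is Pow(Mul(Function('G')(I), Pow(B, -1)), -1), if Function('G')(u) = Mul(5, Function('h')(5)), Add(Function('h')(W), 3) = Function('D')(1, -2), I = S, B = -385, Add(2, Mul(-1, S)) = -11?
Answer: Rational(77, 4) ≈ 19.250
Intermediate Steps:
S = 13 (S = Add(2, Mul(-1, -11)) = Add(2, 11) = 13)
I = 13
Function('D')(r, z) = Mul(-1, r) (Function('D')(r, z) = Add(Mul(-1, r), 0) = Mul(-1, r))
Function('h')(W) = -4 (Function('h')(W) = Add(-3, Mul(-1, 1)) = Add(-3, -1) = -4)
Function('G')(u) = -20 (Function('G')(u) = Mul(5, -4) = -20)
Pow(Mul(Function('G')(I), Pow(B, -1)), -1) = Pow(Mul(-20, Pow(-385, -1)), -1) = Pow(Mul(-20, Rational(-1, 385)), -1) = Pow(Rational(4, 77), -1) = Rational(77, 4)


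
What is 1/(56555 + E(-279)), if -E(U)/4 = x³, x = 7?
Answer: 1/55183 ≈ 1.8122e-5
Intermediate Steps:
E(U) = -1372 (E(U) = -4*7³ = -4*343 = -1372)
1/(56555 + E(-279)) = 1/(56555 - 1372) = 1/55183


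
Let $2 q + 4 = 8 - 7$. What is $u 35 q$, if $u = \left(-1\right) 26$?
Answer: $1365$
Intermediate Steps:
$u = -26$
$q = - \frac{3}{2}$ ($q = -2 + \frac{8 - 7}{2} = -2 + \frac{1}{2} \cdot 1 = -2 + \frac{1}{2} = - \frac{3}{2} \approx -1.5$)
$u 35 q = \left(-26\right) 35 \left(- \frac{3}{2}\right) = \left(-910\right) \left(- \frac{3}{2}\right) = 1365$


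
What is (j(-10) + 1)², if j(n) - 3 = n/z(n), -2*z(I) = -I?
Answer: 36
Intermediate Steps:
z(I) = I/2 (z(I) = -(-1)*I/2 = I/2)
j(n) = 5 (j(n) = 3 + n/((n/2)) = 3 + n*(2/n) = 3 + 2 = 5)
(j(-10) + 1)² = (5 + 1)² = 6² = 36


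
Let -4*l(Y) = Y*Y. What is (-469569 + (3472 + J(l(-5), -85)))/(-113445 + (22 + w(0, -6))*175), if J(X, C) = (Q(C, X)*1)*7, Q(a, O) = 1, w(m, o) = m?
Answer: 93218/21919 ≈ 4.2528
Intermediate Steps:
l(Y) = -Y²/4 (l(Y) = -Y*Y/4 = -Y²/4)
J(X, C) = 7 (J(X, C) = (1*1)*7 = 1*7 = 7)
(-469569 + (3472 + J(l(-5), -85)))/(-113445 + (22 + w(0, -6))*175) = (-469569 + (3472 + 7))/(-113445 + (22 + 0)*175) = (-469569 + 3479)/(-113445 + 22*175) = -466090/(-113445 + 3850) = -466090/(-109595) = -466090*(-1/109595) = 93218/21919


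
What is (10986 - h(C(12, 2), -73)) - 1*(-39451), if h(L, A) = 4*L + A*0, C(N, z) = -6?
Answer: 50461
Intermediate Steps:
h(L, A) = 4*L (h(L, A) = 4*L + 0 = 4*L)
(10986 - h(C(12, 2), -73)) - 1*(-39451) = (10986 - 4*(-6)) - 1*(-39451) = (10986 - 1*(-24)) + 39451 = (10986 + 24) + 39451 = 11010 + 39451 = 50461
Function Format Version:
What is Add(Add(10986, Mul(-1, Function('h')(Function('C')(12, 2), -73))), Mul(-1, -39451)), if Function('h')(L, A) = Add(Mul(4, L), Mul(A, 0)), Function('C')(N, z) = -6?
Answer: 50461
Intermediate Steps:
Function('h')(L, A) = Mul(4, L) (Function('h')(L, A) = Add(Mul(4, L), 0) = Mul(4, L))
Add(Add(10986, Mul(-1, Function('h')(Function('C')(12, 2), -73))), Mul(-1, -39451)) = Add(Add(10986, Mul(-1, Mul(4, -6))), Mul(-1, -39451)) = Add(Add(10986, Mul(-1, -24)), 39451) = Add(Add(10986, 24), 39451) = Add(11010, 39451) = 50461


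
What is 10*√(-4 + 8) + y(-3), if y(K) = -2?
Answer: 18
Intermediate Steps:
10*√(-4 + 8) + y(-3) = 10*√(-4 + 8) - 2 = 10*√4 - 2 = 10*2 - 2 = 20 - 2 = 18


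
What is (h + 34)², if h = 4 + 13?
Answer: 2601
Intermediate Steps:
h = 17
(h + 34)² = (17 + 34)² = 51² = 2601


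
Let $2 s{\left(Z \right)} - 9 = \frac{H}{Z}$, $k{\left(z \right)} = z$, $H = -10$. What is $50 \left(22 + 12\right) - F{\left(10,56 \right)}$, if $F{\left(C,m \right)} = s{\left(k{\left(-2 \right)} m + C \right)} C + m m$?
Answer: $- \frac{75556}{51} \approx -1481.5$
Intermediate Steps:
$s{\left(Z \right)} = \frac{9}{2} - \frac{5}{Z}$ ($s{\left(Z \right)} = \frac{9}{2} + \frac{\left(-10\right) \frac{1}{Z}}{2} = \frac{9}{2} - \frac{5}{Z}$)
$F{\left(C,m \right)} = m^{2} + C \left(\frac{9}{2} - \frac{5}{C - 2 m}\right)$ ($F{\left(C,m \right)} = \left(\frac{9}{2} - \frac{5}{- 2 m + C}\right) C + m m = \left(\frac{9}{2} - \frac{5}{C - 2 m}\right) C + m^{2} = C \left(\frac{9}{2} - \frac{5}{C - 2 m}\right) + m^{2} = m^{2} + C \left(\frac{9}{2} - \frac{5}{C - 2 m}\right)$)
$50 \left(22 + 12\right) - F{\left(10,56 \right)} = 50 \left(22 + 12\right) - \frac{10 \left(-10 - 1008 + 9 \cdot 10\right) + 2 \cdot 56^{2} \left(10 - 112\right)}{2 \left(10 - 112\right)} = 50 \cdot 34 - \frac{10 \left(-10 - 1008 + 90\right) + 2 \cdot 3136 \left(10 - 112\right)}{2 \left(10 - 112\right)} = 1700 - \frac{10 \left(-928\right) + 2 \cdot 3136 \left(-102\right)}{2 \left(-102\right)} = 1700 - \frac{1}{2} \left(- \frac{1}{102}\right) \left(-9280 - 639744\right) = 1700 - \frac{1}{2} \left(- \frac{1}{102}\right) \left(-649024\right) = 1700 - \frac{162256}{51} = - \frac{75556}{51}$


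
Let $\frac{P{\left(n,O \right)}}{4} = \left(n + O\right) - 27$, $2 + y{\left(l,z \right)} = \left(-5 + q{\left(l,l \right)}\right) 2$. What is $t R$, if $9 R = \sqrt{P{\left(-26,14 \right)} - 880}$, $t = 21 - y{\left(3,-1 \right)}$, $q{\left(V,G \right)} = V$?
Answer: $6 i \sqrt{259} \approx 96.561 i$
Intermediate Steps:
$y{\left(l,z \right)} = -12 + 2 l$ ($y{\left(l,z \right)} = -2 + \left(-5 + l\right) 2 = -2 + \left(-10 + 2 l\right) = -12 + 2 l$)
$P{\left(n,O \right)} = -108 + 4 O + 4 n$ ($P{\left(n,O \right)} = 4 \left(\left(n + O\right) - 27\right) = 4 \left(\left(O + n\right) - 27\right) = 4 \left(-27 + O + n\right) = -108 + 4 O + 4 n$)
$t = 27$ ($t = 21 - \left(-12 + 2 \cdot 3\right) = 21 - \left(-12 + 6\right) = 21 - -6 = 21 + 6 = 27$)
$R = \frac{2 i \sqrt{259}}{9}$ ($R = \frac{\sqrt{\left(-108 + 4 \cdot 14 + 4 \left(-26\right)\right) - 880}}{9} = \frac{\sqrt{\left(-108 + 56 - 104\right) - 880}}{9} = \frac{\sqrt{-156 - 880}}{9} = \frac{\sqrt{-1036}}{9} = \frac{2 i \sqrt{259}}{9} \approx 3.5763 i$)
$t R = 27 \frac{2 i \sqrt{259}}{9} = 6 i \sqrt{259}$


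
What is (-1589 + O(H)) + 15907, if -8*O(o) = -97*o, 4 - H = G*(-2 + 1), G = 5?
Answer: 115417/8 ≈ 14427.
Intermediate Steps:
H = 9 (H = 4 - 5*(-2 + 1) = 4 - 5*(-1) = 4 - 1*(-5) = 4 + 5 = 9)
O(o) = 97*o/8 (O(o) = -(-97)*o/8 = 97*o/8)
(-1589 + O(H)) + 15907 = (-1589 + (97/8)*9) + 15907 = (-1589 + 873/8) + 15907 = -11839/8 + 15907 = 115417/8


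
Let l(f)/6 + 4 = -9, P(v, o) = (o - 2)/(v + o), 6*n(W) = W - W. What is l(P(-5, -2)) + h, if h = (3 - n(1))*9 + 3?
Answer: -48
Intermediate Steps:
n(W) = 0 (n(W) = (W - W)/6 = (⅙)*0 = 0)
P(v, o) = (-2 + o)/(o + v)
l(f) = -78 (l(f) = -24 + 6*(-9) = -24 - 54 = -78)
h = 30 (h = (3 - 1*0)*9 + 3 = (3 + 0)*9 + 3 = 3*9 + 3 = 27 + 3 = 30)
l(P(-5, -2)) + h = -78 + 30 = -48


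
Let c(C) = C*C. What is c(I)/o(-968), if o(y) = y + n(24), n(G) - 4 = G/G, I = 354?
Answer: -13924/107 ≈ -130.13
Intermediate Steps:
c(C) = C**2
n(G) = 5 (n(G) = 4 + G/G = 4 + 1 = 5)
o(y) = 5 + y (o(y) = y + 5 = 5 + y)
c(I)/o(-968) = 354**2/(5 - 968) = 125316/(-963) = 125316*(-1/963) = -13924/107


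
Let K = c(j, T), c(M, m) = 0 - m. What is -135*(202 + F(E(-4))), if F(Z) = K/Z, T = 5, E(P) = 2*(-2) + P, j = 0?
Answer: -218835/8 ≈ -27354.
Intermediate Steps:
E(P) = -4 + P
c(M, m) = -m
K = -5 (K = -1*5 = -5)
F(Z) = -5/Z
-135*(202 + F(E(-4))) = -135*(202 - 5/(-4 - 4)) = -135*(202 - 5/(-8)) = -135*(202 - 5*(-1/8)) = -135*(202 + 5/8) = -135*1621/8 = -218835/8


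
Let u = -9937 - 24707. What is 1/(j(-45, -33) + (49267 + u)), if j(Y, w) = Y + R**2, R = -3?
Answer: 1/14587 ≈ 6.8554e-5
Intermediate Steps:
j(Y, w) = 9 + Y (j(Y, w) = Y + (-3)**2 = Y + 9 = 9 + Y)
u = -34644
1/(j(-45, -33) + (49267 + u)) = 1/((9 - 45) + (49267 - 34644)) = 1/(-36 + 14623) = 1/14587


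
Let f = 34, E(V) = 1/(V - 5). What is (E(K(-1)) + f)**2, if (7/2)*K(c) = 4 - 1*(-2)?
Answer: 600625/529 ≈ 1135.4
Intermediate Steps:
K(c) = 12/7 (K(c) = 2*(4 - 1*(-2))/7 = 2*(4 + 2)/7 = (2/7)*6 = 12/7)
E(V) = 1/(-5 + V)
(E(K(-1)) + f)**2 = (1/(-5 + 12/7) + 34)**2 = (1/(-23/7) + 34)**2 = (-7/23 + 34)**2 = (775/23)**2 = 600625/529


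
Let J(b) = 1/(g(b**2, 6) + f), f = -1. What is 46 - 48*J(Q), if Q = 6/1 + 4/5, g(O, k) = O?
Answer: 16942/377 ≈ 44.939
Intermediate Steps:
Q = 34/5 (Q = 6*1 + 4*(1/5) = 6 + 4/5 = 34/5 ≈ 6.8000)
J(b) = 1/(-1 + b**2) (J(b) = 1/(b**2 - 1) = 1/(-1 + b**2))
46 - 48*J(Q) = 46 - 48/(-1 + (34/5)**2) = 46 - 48/(-1 + 1156/25) = 46 - 48/1131/25 = 46 - 48*25/1131 = 46 - 400/377 = 16942/377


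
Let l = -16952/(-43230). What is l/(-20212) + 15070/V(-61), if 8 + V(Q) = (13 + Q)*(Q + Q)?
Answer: 5048901763/1959270060 ≈ 2.5769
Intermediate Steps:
V(Q) = -8 + 2*Q*(13 + Q) (V(Q) = -8 + (13 + Q)*(Q + Q) = -8 + (13 + Q)*(2*Q) = -8 + 2*Q*(13 + Q))
l = 8476/21615 (l = -16952*(-1/43230) = 8476/21615 ≈ 0.39214)
l/(-20212) + 15070/V(-61) = (8476/21615)/(-20212) + 15070/(-8 + 2*(-61)² + 26*(-61)) = (8476/21615)*(-1/20212) + 15070/(-8 + 2*3721 - 1586) = -13/670065 + 15070/(-8 + 7442 - 1586) = -13/670065 + 15070/5848 = -13/670065 + 15070*(1/5848) = -13/670065 + 7535/2924 = 5048901763/1959270060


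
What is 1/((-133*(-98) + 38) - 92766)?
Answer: -1/79694 ≈ -1.2548e-5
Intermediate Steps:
1/((-133*(-98) + 38) - 92766) = 1/((13034 + 38) - 92766) = 1/(13072 - 92766) = 1/(-79694) = -1/79694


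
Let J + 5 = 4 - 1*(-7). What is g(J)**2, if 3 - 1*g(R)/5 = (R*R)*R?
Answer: 1134225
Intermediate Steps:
J = 6 (J = -5 + (4 - 1*(-7)) = -5 + (4 + 7) = -5 + 11 = 6)
g(R) = 15 - 5*R**3 (g(R) = 15 - 5*R*R*R = 15 - 5*R**2*R = 15 - 5*R**3)
g(J)**2 = (15 - 5*6**3)**2 = (15 - 5*216)**2 = (15 - 1080)**2 = (-1065)**2 = 1134225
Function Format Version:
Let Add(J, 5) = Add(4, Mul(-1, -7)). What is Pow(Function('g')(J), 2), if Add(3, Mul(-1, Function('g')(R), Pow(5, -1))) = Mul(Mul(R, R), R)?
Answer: 1134225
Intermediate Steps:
J = 6 (J = Add(-5, Add(4, Mul(-1, -7))) = Add(-5, Add(4, 7)) = Add(-5, 11) = 6)
Function('g')(R) = Add(15, Mul(-5, Pow(R, 3))) (Function('g')(R) = Add(15, Mul(-5, Mul(Mul(R, R), R))) = Add(15, Mul(-5, Mul(Pow(R, 2), R))) = Add(15, Mul(-5, Pow(R, 3))))
Pow(Function('g')(J), 2) = Pow(Add(15, Mul(-5, Pow(6, 3))), 2) = Pow(Add(15, Mul(-5, 216)), 2) = Pow(Add(15, -1080), 2) = Pow(-1065, 2) = 1134225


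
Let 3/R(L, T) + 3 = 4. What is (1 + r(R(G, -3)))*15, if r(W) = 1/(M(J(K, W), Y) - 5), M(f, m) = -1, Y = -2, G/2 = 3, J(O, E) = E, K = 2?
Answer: 25/2 ≈ 12.500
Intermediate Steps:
G = 6 (G = 2*3 = 6)
R(L, T) = 3 (R(L, T) = 3/(-3 + 4) = 3/1 = 3*1 = 3)
r(W) = -⅙ (r(W) = 1/(-1 - 5) = 1/(-6) = -⅙)
(1 + r(R(G, -3)))*15 = (1 - ⅙)*15 = (⅚)*15 = 25/2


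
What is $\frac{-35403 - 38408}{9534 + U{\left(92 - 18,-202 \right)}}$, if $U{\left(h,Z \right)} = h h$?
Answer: $- \frac{73811}{15010} \approx -4.9175$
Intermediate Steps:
$U{\left(h,Z \right)} = h^{2}$
$\frac{-35403 - 38408}{9534 + U{\left(92 - 18,-202 \right)}} = \frac{-35403 - 38408}{9534 + \left(92 - 18\right)^{2}} = - \frac{73811}{9534 + \left(92 - 18\right)^{2}} = - \frac{73811}{9534 + 74^{2}} = - \frac{73811}{9534 + 5476} = - \frac{73811}{15010}$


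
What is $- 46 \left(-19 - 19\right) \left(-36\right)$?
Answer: $-62928$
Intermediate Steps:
$- 46 \left(-19 - 19\right) \left(-36\right) = \left(-46\right) \left(-38\right) \left(-36\right) = 1748 \left(-36\right) = -62928$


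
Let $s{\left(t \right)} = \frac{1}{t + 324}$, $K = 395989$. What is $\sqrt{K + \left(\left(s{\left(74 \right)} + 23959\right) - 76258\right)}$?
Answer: $\frac{\sqrt{54441871158}}{398} \approx 586.25$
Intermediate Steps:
$s{\left(t \right)} = \frac{1}{324 + t}$
$\sqrt{K + \left(\left(s{\left(74 \right)} + 23959\right) - 76258\right)} = \sqrt{395989 - \left(52299 - \frac{1}{324 + 74}\right)} = \sqrt{395989 - \left(52299 - \frac{1}{398}\right)} = \sqrt{395989 + \left(\left(\frac{1}{398} + 23959\right) - 76258\right)} = \sqrt{395989 + \left(\frac{9535683}{398} - 76258\right)} = \sqrt{395989 - \frac{20815001}{398}} = \sqrt{\frac{136788621}{398}} = \frac{\sqrt{54441871158}}{398}$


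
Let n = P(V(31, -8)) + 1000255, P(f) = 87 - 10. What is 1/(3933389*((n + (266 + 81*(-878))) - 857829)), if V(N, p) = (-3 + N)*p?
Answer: 1/281831255239 ≈ 3.5482e-12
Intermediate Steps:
V(N, p) = p*(-3 + N)
P(f) = 77
n = 1000332 (n = 77 + 1000255 = 1000332)
1/(3933389*((n + (266 + 81*(-878))) - 857829)) = 1/(3933389*((1000332 + (266 + 81*(-878))) - 857829)) = 1/(3933389*((1000332 + (266 - 71118)) - 857829)) = 1/(3933389*((1000332 - 70852) - 857829)) = 1/(3933389*(929480 - 857829)) = (1/3933389)/71651 = (1/3933389)*(1/71651) = 1/281831255239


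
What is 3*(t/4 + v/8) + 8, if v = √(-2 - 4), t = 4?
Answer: 11 + 3*I*√6/8 ≈ 11.0 + 0.91856*I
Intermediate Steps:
v = I*√6 (v = √(-6) = I*√6 ≈ 2.4495*I)
3*(t/4 + v/8) + 8 = 3*(4/4 + (I*√6)/8) + 8 = 3*(4*(¼) + (I*√6)*(⅛)) + 8 = 3*(1 + I*√6/8) + 8 = (3 + 3*I*√6/8) + 8 = 11 + 3*I*√6/8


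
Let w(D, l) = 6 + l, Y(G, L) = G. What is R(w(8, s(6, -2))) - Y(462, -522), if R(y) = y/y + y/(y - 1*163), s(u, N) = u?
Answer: -69623/151 ≈ -461.08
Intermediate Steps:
R(y) = 1 + y/(-163 + y) (R(y) = 1 + y/(y - 163) = 1 + y/(-163 + y))
R(w(8, s(6, -2))) - Y(462, -522) = (-163 + 2*(6 + 6))/(-163 + (6 + 6)) - 1*462 = (-163 + 2*12)/(-163 + 12) - 462 = (-163 + 24)/(-151) - 462 = -1/151*(-139) - 462 = 139/151 - 462 = -69623/151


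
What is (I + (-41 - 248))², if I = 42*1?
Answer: 61009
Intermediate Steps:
I = 42
(I + (-41 - 248))² = (42 + (-41 - 248))² = (42 - 289)² = (-247)² = 61009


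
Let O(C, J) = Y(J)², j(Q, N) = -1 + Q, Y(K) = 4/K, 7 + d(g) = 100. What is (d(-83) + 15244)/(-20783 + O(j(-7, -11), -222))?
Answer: -188967177/256067339 ≈ -0.73796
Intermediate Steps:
d(g) = 93 (d(g) = -7 + 100 = 93)
O(C, J) = 16/J² (O(C, J) = (4/J)² = 16/J²)
(d(-83) + 15244)/(-20783 + O(j(-7, -11), -222)) = (93 + 15244)/(-20783 + 16/(-222)²) = 15337/(-20783 + 16*(1/49284)) = 15337/(-20783 + 4/12321) = 15337/(-256067339/12321) = 15337*(-12321/256067339) = -188967177/256067339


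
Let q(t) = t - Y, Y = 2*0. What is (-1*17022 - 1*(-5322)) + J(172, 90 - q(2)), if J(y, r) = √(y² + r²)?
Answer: -11700 + 4*√2333 ≈ -11507.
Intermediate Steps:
Y = 0
q(t) = t (q(t) = t - 1*0 = t + 0 = t)
J(y, r) = √(r² + y²)
(-1*17022 - 1*(-5322)) + J(172, 90 - q(2)) = (-1*17022 - 1*(-5322)) + √((90 - 1*2)² + 172²) = (-17022 + 5322) + √((90 - 2)² + 29584) = -11700 + √(88² + 29584) = -11700 + √(7744 + 29584) = -11700 + √37328 = -11700 + 4*√2333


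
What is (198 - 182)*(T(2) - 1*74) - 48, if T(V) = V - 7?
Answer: -1312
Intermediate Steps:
T(V) = -7 + V
(198 - 182)*(T(2) - 1*74) - 48 = (198 - 182)*((-7 + 2) - 1*74) - 48 = 16*(-5 - 74) - 48 = 16*(-79) - 48 = -1264 - 48 = -1312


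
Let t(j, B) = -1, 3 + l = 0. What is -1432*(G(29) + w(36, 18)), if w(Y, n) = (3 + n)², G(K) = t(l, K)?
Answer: -630080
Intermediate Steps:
l = -3 (l = -3 + 0 = -3)
G(K) = -1
-1432*(G(29) + w(36, 18)) = -1432*(-1 + (3 + 18)²) = -1432*(-1 + 21²) = -1432*(-1 + 441) = -1432*440 = -630080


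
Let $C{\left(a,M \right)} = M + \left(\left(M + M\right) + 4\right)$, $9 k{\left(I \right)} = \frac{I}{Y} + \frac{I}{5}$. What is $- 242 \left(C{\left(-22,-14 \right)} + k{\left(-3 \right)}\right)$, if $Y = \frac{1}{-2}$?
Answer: $\frac{45254}{5} \approx 9050.8$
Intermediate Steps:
$Y = - \frac{1}{2} \approx -0.5$
$k{\left(I \right)} = - \frac{I}{5}$ ($k{\left(I \right)} = \frac{\frac{I}{- \frac{1}{2}} + \frac{I}{5}}{9} = \frac{I \left(-2\right) + I \frac{1}{5}}{9} = \frac{- 2 I + \frac{I}{5}}{9} = \frac{\left(- \frac{9}{5}\right) I}{9} = - \frac{I}{5}$)
$C{\left(a,M \right)} = 4 + 3 M$ ($C{\left(a,M \right)} = M + \left(2 M + 4\right) = M + \left(4 + 2 M\right) = 4 + 3 M$)
$- 242 \left(C{\left(-22,-14 \right)} + k{\left(-3 \right)}\right) = - 242 \left(\left(4 + 3 \left(-14\right)\right) - - \frac{3}{5}\right) = - 242 \left(\left(4 - 42\right) + \frac{3}{5}\right) = - 242 \left(-38 + \frac{3}{5}\right) = \left(-242\right) \left(- \frac{187}{5}\right) = \frac{45254}{5}$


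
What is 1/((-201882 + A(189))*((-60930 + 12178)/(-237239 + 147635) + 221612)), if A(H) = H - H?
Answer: -7467/334070470924400 ≈ -2.2352e-11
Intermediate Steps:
A(H) = 0
1/((-201882 + A(189))*((-60930 + 12178)/(-237239 + 147635) + 221612)) = 1/((-201882 + 0)*((-60930 + 12178)/(-237239 + 147635) + 221612)) = 1/(-201882*(-48752/(-89604) + 221612)) = 1/(-201882*(-48752*(-1/89604) + 221612)) = 1/(-201882*(12188/22401 + 221612)) = 1/(-201882*4964342600/22401) = 1/(-334070470924400/7467) = -7467/334070470924400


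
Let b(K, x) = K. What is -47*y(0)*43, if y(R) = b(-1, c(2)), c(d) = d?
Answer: 2021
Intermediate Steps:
y(R) = -1
-47*y(0)*43 = -47*(-1)*43 = 47*43 = 2021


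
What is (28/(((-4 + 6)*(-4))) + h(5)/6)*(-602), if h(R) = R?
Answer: 4816/3 ≈ 1605.3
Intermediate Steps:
(28/(((-4 + 6)*(-4))) + h(5)/6)*(-602) = (28/(((-4 + 6)*(-4))) + 5/6)*(-602) = (28/((2*(-4))) + 5*(⅙))*(-602) = (28/(-8) + ⅚)*(-602) = (28*(-⅛) + ⅚)*(-602) = (-7/2 + ⅚)*(-602) = -8/3*(-602) = 4816/3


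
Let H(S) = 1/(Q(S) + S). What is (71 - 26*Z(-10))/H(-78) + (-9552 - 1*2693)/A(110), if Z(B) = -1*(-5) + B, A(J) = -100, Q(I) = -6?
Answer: -335231/20 ≈ -16762.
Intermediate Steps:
H(S) = 1/(-6 + S)
Z(B) = 5 + B
(71 - 26*Z(-10))/H(-78) + (-9552 - 1*2693)/A(110) = (71 - 26*(5 - 10))/(1/(-6 - 78)) + (-9552 - 1*2693)/(-100) = (71 - 26*(-5))/(1/(-84)) + (-9552 - 2693)*(-1/100) = (71 + 130)/(-1/84) - 12245*(-1/100) = 201*(-84) + 2449/20 = -16884 + 2449/20 = -335231/20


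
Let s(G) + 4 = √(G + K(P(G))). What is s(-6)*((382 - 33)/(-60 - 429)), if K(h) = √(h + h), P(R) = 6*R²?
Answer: 1396/489 - 349*√(-6 + 12*√3)/489 ≈ 0.11057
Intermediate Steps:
K(h) = √2*√h (K(h) = √(2*h) = √2*√h)
s(G) = -4 + √(G + 2*√3*√(G²)) (s(G) = -4 + √(G + √2*√(6*G²)) = -4 + √(G + √2*(√6*√(G²))) = -4 + √(G + 2*√3*√(G²)))
s(-6)*((382 - 33)/(-60 - 429)) = (-4 + √(-6 + 2*√3*√((-6)²)))*((382 - 33)/(-60 - 429)) = (-4 + √(-6 + 2*√3*√36))*(349/(-489)) = (-4 + √(-6 + 2*√3*6))*(349*(-1/489)) = (-4 + √(-6 + 12*√3))*(-349/489) = 1396/489 - 349*√(-6 + 12*√3)/489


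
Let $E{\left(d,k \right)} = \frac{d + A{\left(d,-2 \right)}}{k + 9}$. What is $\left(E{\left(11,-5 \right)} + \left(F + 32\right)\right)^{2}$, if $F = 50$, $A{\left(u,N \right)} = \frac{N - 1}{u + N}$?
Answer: $\frac{64516}{9} \approx 7168.4$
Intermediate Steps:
$A{\left(u,N \right)} = \frac{-1 + N}{N + u}$
$E{\left(d,k \right)} = \frac{d - \frac{3}{-2 + d}}{9 + k}$ ($E{\left(d,k \right)} = \frac{d + \frac{-1 - 2}{-2 + d}}{k + 9} = \frac{d + \frac{1}{-2 + d} \left(-3\right)}{9 + k} = \frac{d - \frac{3}{-2 + d}}{9 + k}$)
$\left(E{\left(11,-5 \right)} + \left(F + 32\right)\right)^{2} = \left(\frac{-3 + 11 \left(-2 + 11\right)}{\left(-2 + 11\right) \left(9 - 5\right)} + \left(50 + 32\right)\right)^{2} = \left(\frac{-3 + 11 \cdot 9}{9 \cdot 4} + 82\right)^{2} = \left(\frac{1}{9} \cdot \frac{1}{4} \left(-3 + 99\right) + 82\right)^{2} = \left(\frac{1}{9} \cdot \frac{1}{4} \cdot 96 + 82\right)^{2} = \left(\frac{8}{3} + 82\right)^{2} = \left(\frac{254}{3}\right)^{2} = \frac{64516}{9}$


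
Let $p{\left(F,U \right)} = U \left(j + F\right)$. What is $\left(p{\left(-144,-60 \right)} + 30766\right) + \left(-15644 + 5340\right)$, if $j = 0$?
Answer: $29102$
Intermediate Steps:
$p{\left(F,U \right)} = F U$ ($p{\left(F,U \right)} = U \left(0 + F\right) = U F = F U$)
$\left(p{\left(-144,-60 \right)} + 30766\right) + \left(-15644 + 5340\right) = \left(\left(-144\right) \left(-60\right) + 30766\right) + \left(-15644 + 5340\right) = \left(8640 + 30766\right) - 10304 = 39406 - 10304 = 29102$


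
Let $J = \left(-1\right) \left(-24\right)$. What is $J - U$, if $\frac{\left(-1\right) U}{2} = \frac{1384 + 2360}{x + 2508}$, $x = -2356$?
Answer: $\frac{1392}{19} \approx 73.263$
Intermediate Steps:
$J = 24$
$U = - \frac{936}{19}$ ($U = - 2 \frac{1384 + 2360}{-2356 + 2508} = - 2 \cdot \frac{3744}{152} = - 2 \cdot 3744 \cdot \frac{1}{152} = \left(-2\right) \frac{468}{19} = - \frac{936}{19} \approx -49.263$)
$J - U = 24 - - \frac{936}{19} = 24 + \frac{936}{19} = \frac{1392}{19}$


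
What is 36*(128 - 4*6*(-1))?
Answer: 5472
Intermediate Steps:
36*(128 - 4*6*(-1)) = 36*(128 - 24*(-1)) = 36*(128 + 24) = 36*152 = 5472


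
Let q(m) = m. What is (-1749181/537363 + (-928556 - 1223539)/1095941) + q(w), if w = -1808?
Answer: -97076132636170/53538013053 ≈ -1813.2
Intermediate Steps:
(-1749181/537363 + (-928556 - 1223539)/1095941) + q(w) = (-1749181/537363 + (-928556 - 1223539)/1095941) - 1808 = (-1749181*1/537363 - 2152095*1/1095941) - 1808 = (-1749181/537363 - 195645/99631) - 1808 = -279405036346/53538013053 - 1808 = -97076132636170/53538013053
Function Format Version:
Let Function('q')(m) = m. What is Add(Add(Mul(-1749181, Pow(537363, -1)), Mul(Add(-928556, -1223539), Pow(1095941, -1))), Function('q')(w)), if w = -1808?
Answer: Rational(-97076132636170, 53538013053) ≈ -1813.2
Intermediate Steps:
Add(Add(Mul(-1749181, Pow(537363, -1)), Mul(Add(-928556, -1223539), Pow(1095941, -1))), Function('q')(w)) = Add(Add(Mul(-1749181, Pow(537363, -1)), Mul(Add(-928556, -1223539), Pow(1095941, -1))), -1808) = Add(Add(Mul(-1749181, Rational(1, 537363)), Mul(-2152095, Rational(1, 1095941))), -1808) = Add(Add(Rational(-1749181, 537363), Rational(-195645, 99631)), -1808) = Add(Rational(-279405036346, 53538013053), -1808) = Rational(-97076132636170, 53538013053)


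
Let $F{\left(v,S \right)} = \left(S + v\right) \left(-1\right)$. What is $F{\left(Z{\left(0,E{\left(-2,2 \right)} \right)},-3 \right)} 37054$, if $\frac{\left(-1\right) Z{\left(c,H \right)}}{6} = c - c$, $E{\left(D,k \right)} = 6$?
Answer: $111162$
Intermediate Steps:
$Z{\left(c,H \right)} = 0$ ($Z{\left(c,H \right)} = - 6 \left(c - c\right) = \left(-6\right) 0 = 0$)
$F{\left(v,S \right)} = - S - v$
$F{\left(Z{\left(0,E{\left(-2,2 \right)} \right)},-3 \right)} 37054 = \left(\left(-1\right) \left(-3\right) - 0\right) 37054 = \left(3 + 0\right) 37054 = 3 \cdot 37054 = 111162$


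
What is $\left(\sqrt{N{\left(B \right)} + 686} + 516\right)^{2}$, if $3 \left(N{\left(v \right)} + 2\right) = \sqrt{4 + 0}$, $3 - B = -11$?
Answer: $\frac{\left(1548 + \sqrt{6162}\right)^{2}}{9} \approx 2.9394 \cdot 10^{5}$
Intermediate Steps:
$B = 14$ ($B = 3 - -11 = 3 + 11 = 14$)
$N{\left(v \right)} = - \frac{4}{3}$ ($N{\left(v \right)} = -2 + \frac{\sqrt{4 + 0}}{3} = -2 + \frac{\sqrt{4}}{3} = -2 + \frac{1}{3} \cdot 2 = -2 + \frac{2}{3} = - \frac{4}{3}$)
$\left(\sqrt{N{\left(B \right)} + 686} + 516\right)^{2} = \left(\sqrt{- \frac{4}{3} + 686} + 516\right)^{2} = \left(\sqrt{\frac{2054}{3}} + 516\right)^{2} = \left(\frac{\sqrt{6162}}{3} + 516\right)^{2} = \left(516 + \frac{\sqrt{6162}}{3}\right)^{2}$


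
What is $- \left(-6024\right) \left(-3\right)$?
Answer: $-18072$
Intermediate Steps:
$- \left(-6024\right) \left(-3\right) = \left(-1\right) 18072 = -18072$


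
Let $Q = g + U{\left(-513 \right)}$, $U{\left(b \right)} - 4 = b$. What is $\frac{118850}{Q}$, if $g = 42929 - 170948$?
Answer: $- \frac{59425}{64264} \approx -0.9247$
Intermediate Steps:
$U{\left(b \right)} = 4 + b$
$g = -128019$
$Q = -128528$ ($Q = -128019 + \left(4 - 513\right) = -128019 - 509 = -128528$)
$\frac{118850}{Q} = \frac{118850}{-128528} = 118850 \left(- \frac{1}{128528}\right) = - \frac{59425}{64264}$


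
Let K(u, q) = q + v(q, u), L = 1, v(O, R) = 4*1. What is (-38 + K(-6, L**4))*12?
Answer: -396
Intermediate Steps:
v(O, R) = 4
K(u, q) = 4 + q (K(u, q) = q + 4 = 4 + q)
(-38 + K(-6, L**4))*12 = (-38 + (4 + 1**4))*12 = (-38 + (4 + 1))*12 = (-38 + 5)*12 = -33*12 = -396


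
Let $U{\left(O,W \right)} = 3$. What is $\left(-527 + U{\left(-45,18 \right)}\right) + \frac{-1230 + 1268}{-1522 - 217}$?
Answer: $- \frac{911274}{1739} \approx -524.02$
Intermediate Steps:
$\left(-527 + U{\left(-45,18 \right)}\right) + \frac{-1230 + 1268}{-1522 - 217} = \left(-527 + 3\right) + \frac{-1230 + 1268}{-1522 - 217} = -524 + \frac{38}{-1739} = -524 + 38 \left(- \frac{1}{1739}\right) = -524 - \frac{38}{1739} = - \frac{911274}{1739}$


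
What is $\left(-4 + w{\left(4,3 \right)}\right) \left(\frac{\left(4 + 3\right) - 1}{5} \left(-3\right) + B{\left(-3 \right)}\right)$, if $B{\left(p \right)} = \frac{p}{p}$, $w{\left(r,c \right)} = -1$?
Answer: $13$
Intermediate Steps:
$B{\left(p \right)} = 1$
$\left(-4 + w{\left(4,3 \right)}\right) \left(\frac{\left(4 + 3\right) - 1}{5} \left(-3\right) + B{\left(-3 \right)}\right) = \left(-4 - 1\right) \left(\frac{\left(4 + 3\right) - 1}{5} \left(-3\right) + 1\right) = - 5 \left(\left(7 - 1\right) \frac{1}{5} \left(-3\right) + 1\right) = - 5 \left(6 \cdot \frac{1}{5} \left(-3\right) + 1\right) = - 5 \left(\frac{6}{5} \left(-3\right) + 1\right) = - 5 \left(- \frac{18}{5} + 1\right) = \left(-5\right) \left(- \frac{13}{5}\right) = 13$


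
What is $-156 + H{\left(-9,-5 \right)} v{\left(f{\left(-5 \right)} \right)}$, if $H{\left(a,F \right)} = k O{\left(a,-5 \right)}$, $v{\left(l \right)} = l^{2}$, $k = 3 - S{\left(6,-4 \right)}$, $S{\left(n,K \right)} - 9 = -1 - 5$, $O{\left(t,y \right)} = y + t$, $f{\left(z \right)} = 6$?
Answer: $-156$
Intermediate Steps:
$O{\left(t,y \right)} = t + y$
$S{\left(n,K \right)} = 3$ ($S{\left(n,K \right)} = 9 - 6 = 3$)
$k = 0$ ($k = 3 - 3 = 0$)
$H{\left(a,F \right)} = 0$ ($H{\left(a,F \right)} = 0 \left(a - 5\right) = 0 \left(-5 + a\right) = 0$)
$-156 + H{\left(-9,-5 \right)} v{\left(f{\left(-5 \right)} \right)} = -156 + 0 \cdot 6^{2} = -156 + 0 \cdot 36 = -156 + 0 = -156$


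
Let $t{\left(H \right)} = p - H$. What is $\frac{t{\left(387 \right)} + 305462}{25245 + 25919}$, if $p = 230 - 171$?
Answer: $\frac{152567}{25582} \approx 5.9638$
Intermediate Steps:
$p = 59$
$t{\left(H \right)} = 59 - H$
$\frac{t{\left(387 \right)} + 305462}{25245 + 25919} = \frac{\left(59 - 387\right) + 305462}{25245 + 25919} = \frac{\left(59 - 387\right) + 305462}{51164} = \left(-328 + 305462\right) \frac{1}{51164} = 305134 \cdot \frac{1}{51164} = \frac{152567}{25582}$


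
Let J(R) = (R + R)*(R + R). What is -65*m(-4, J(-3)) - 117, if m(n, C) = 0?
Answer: -117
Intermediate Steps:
J(R) = 4*R**2 (J(R) = (2*R)*(2*R) = 4*R**2)
-65*m(-4, J(-3)) - 117 = -65*0 - 117 = 0 - 117 = -117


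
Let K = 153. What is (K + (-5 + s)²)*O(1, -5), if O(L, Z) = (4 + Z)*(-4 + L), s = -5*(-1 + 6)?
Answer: 3159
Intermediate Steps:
s = -25 (s = -5*5 = -25)
O(L, Z) = (-4 + L)*(4 + Z)
(K + (-5 + s)²)*O(1, -5) = (153 + (-5 - 25)²)*(-16 - 4*(-5) + 4*1 + 1*(-5)) = (153 + (-30)²)*(-16 + 20 + 4 - 5) = (153 + 900)*3 = 1053*3 = 3159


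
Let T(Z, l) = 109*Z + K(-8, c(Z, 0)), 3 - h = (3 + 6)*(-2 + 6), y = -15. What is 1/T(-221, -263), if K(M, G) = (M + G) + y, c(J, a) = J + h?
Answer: -1/24366 ≈ -4.1041e-5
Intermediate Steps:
h = -33 (h = 3 - (3 + 6)*(-2 + 6) = 3 - 9*4 = 3 - 1*36 = 3 - 36 = -33)
c(J, a) = -33 + J (c(J, a) = J - 33 = -33 + J)
K(M, G) = -15 + G + M (K(M, G) = (M + G) - 15 = (G + M) - 15 = -15 + G + M)
T(Z, l) = -56 + 110*Z (T(Z, l) = 109*Z + (-15 + (-33 + Z) - 8) = 109*Z + (-56 + Z) = -56 + 110*Z)
1/T(-221, -263) = 1/(-56 + 110*(-221)) = 1/(-56 - 24310) = 1/(-24366) = -1/24366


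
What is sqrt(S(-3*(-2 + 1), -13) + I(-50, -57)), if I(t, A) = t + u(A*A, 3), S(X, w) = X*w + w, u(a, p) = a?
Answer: sqrt(3147) ≈ 56.098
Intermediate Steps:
S(X, w) = w + X*w
I(t, A) = t + A**2 (I(t, A) = t + A*A = t + A**2)
sqrt(S(-3*(-2 + 1), -13) + I(-50, -57)) = sqrt(-13*(1 - 3*(-2 + 1)) + (-50 + (-57)**2)) = sqrt(-13*(1 - 3*(-1)) + (-50 + 3249)) = sqrt(-13*(1 + 3) + 3199) = sqrt(-13*4 + 3199) = sqrt(-52 + 3199) = sqrt(3147)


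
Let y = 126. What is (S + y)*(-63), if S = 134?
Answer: -16380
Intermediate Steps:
(S + y)*(-63) = (134 + 126)*(-63) = 260*(-63) = -16380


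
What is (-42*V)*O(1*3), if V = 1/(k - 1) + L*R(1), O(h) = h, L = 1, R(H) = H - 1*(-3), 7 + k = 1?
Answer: -486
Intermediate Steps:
k = -6 (k = -7 + 1 = -6)
R(H) = 3 + H (R(H) = H + 3 = 3 + H)
V = 27/7 (V = 1/(-6 - 1) + 1*(3 + 1) = 1/(-7) + 1*4 = -⅐ + 4 = 27/7 ≈ 3.8571)
(-42*V)*O(1*3) = (-42*27/7)*(1*3) = -162*3 = -486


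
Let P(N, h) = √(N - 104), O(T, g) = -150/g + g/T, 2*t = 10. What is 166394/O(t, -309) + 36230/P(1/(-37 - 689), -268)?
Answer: -85692910/31577 - 79706*I*√453030/15101 ≈ -2713.8 - 3552.6*I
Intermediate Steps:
t = 5 (t = (½)*10 = 5)
P(N, h) = √(-104 + N)
166394/O(t, -309) + 36230/P(1/(-37 - 689), -268) = 166394/(-150/(-309) - 309/5) + 36230/(√(-104 + 1/(-37 - 689))) = 166394/(-150*(-1/309) - 309*⅕) + 36230/(√(-104 + 1/(-726))) = 166394/(50/103 - 309/5) + 36230/(√(-104 - 1/726)) = 166394/(-31577/515) + 36230/(√(-75505/726)) = 166394*(-515/31577) + 36230/((I*√453030/66)) = -85692910/31577 + 36230*(-11*I*√453030/75505) = -85692910/31577 - 79706*I*√453030/15101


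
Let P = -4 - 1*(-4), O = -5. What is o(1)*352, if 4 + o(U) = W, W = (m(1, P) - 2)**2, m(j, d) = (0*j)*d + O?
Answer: 15840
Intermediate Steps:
P = 0 (P = -4 + 4 = 0)
m(j, d) = -5 (m(j, d) = (0*j)*d - 5 = 0*d - 5 = 0 - 5 = -5)
W = 49 (W = (-5 - 2)**2 = (-7)**2 = 49)
o(U) = 45 (o(U) = -4 + 49 = 45)
o(1)*352 = 45*352 = 15840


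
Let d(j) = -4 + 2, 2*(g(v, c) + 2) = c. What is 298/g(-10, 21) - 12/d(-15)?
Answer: 698/17 ≈ 41.059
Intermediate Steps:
g(v, c) = -2 + c/2
d(j) = -2
298/g(-10, 21) - 12/d(-15) = 298/(-2 + (½)*21) - 12/(-2) = 298/(-2 + 21/2) - 12*(-½) = 298/(17/2) + 6 = 298*(2/17) + 6 = 596/17 + 6 = 698/17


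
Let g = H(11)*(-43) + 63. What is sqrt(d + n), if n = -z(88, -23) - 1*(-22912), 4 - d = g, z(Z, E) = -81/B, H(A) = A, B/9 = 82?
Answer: sqrt(156844762)/82 ≈ 152.73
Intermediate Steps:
B = 738 (B = 9*82 = 738)
z(Z, E) = -9/82 (z(Z, E) = -81/738 = -81*1/738 = -9/82)
g = -410 (g = 11*(-43) + 63 = -473 + 63 = -410)
d = 414 (d = 4 - 1*(-410) = 4 + 410 = 414)
n = 1878793/82 (n = -1*(-9/82) - 1*(-22912) = 9/82 + 22912 = 1878793/82 ≈ 22912.)
sqrt(d + n) = sqrt(414 + 1878793/82) = sqrt(1912741/82) = sqrt(156844762)/82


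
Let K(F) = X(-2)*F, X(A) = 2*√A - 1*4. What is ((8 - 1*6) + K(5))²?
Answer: 124 - 360*I*√2 ≈ 124.0 - 509.12*I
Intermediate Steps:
X(A) = -4 + 2*√A (X(A) = 2*√A - 4 = -4 + 2*√A)
K(F) = F*(-4 + 2*I*√2) (K(F) = (-4 + 2*√(-2))*F = (-4 + 2*(I*√2))*F = (-4 + 2*I*√2)*F = F*(-4 + 2*I*√2))
((8 - 1*6) + K(5))² = ((8 - 1*6) + 2*5*(-2 + I*√2))² = ((8 - 6) + (-20 + 10*I*√2))² = (2 + (-20 + 10*I*√2))² = (-18 + 10*I*√2)²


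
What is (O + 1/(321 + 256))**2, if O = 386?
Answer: 49605534729/332929 ≈ 1.4900e+5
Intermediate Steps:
(O + 1/(321 + 256))**2 = (386 + 1/(321 + 256))**2 = (386 + 1/577)**2 = (222723/577)**2 = 49605534729/332929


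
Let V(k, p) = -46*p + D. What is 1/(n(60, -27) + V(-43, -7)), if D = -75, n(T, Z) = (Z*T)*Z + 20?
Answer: 1/44007 ≈ 2.2724e-5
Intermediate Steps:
n(T, Z) = 20 + T*Z² (n(T, Z) = (T*Z)*Z + 20 = T*Z² + 20 = 20 + T*Z²)
V(k, p) = -75 - 46*p (V(k, p) = -46*p - 75 = -75 - 46*p)
1/(n(60, -27) + V(-43, -7)) = 1/((20 + 60*(-27)²) + (-75 - 46*(-7))) = 1/((20 + 60*729) + (-75 + 322)) = 1/((20 + 43740) + 247) = 1/(43760 + 247) = 1/44007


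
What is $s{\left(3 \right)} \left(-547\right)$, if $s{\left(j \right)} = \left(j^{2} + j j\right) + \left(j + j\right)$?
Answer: $-13128$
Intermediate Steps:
$s{\left(j \right)} = 2 j + 2 j^{2}$ ($s{\left(j \right)} = \left(j^{2} + j^{2}\right) + 2 j = 2 j^{2} + 2 j = 2 j + 2 j^{2}$)
$s{\left(3 \right)} \left(-547\right) = 2 \cdot 3 \left(1 + 3\right) \left(-547\right) = 2 \cdot 3 \cdot 4 \left(-547\right) = 24 \left(-547\right) = -13128$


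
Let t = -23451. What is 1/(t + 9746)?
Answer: -1/13705 ≈ -7.2966e-5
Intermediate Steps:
1/(t + 9746) = 1/(-23451 + 9746) = 1/(-13705) = -1/13705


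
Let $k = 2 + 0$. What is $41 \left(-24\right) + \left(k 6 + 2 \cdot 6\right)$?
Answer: $-960$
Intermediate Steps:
$k = 2$
$41 \left(-24\right) + \left(k 6 + 2 \cdot 6\right) = 41 \left(-24\right) + \left(2 \cdot 6 + 2 \cdot 6\right) = -984 + \left(12 + 12\right) = -984 + 24 = -960$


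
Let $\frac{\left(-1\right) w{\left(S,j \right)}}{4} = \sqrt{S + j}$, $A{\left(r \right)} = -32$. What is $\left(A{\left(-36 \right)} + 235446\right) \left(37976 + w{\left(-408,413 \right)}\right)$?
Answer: $8940082064 - 941656 \sqrt{5} \approx 8.938 \cdot 10^{9}$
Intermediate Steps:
$w{\left(S,j \right)} = - 4 \sqrt{S + j}$
$\left(A{\left(-36 \right)} + 235446\right) \left(37976 + w{\left(-408,413 \right)}\right) = \left(-32 + 235446\right) \left(37976 - 4 \sqrt{-408 + 413}\right) = 235414 \left(37976 - 4 \sqrt{5}\right) = 8940082064 - 941656 \sqrt{5}$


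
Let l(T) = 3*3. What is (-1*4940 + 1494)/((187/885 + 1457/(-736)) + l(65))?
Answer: -2244586560/4710427 ≈ -476.51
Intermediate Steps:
l(T) = 9
(-1*4940 + 1494)/((187/885 + 1457/(-736)) + l(65)) = (-1*4940 + 1494)/((187/885 + 1457/(-736)) + 9) = (-4940 + 1494)/((187*(1/885) + 1457*(-1/736)) + 9) = -3446/((187/885 - 1457/736) + 9) = -3446/(-1151813/651360 + 9) = -3446/4710427/651360 = -3446*651360/4710427 = -2244586560/4710427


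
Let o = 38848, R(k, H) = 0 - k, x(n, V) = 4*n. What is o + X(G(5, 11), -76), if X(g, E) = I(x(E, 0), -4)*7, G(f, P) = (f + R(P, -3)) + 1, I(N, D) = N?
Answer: 36720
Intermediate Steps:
R(k, H) = -k
G(f, P) = 1 + f - P (G(f, P) = (f - P) + 1 = 1 + f - P)
X(g, E) = 28*E (X(g, E) = (4*E)*7 = 28*E)
o + X(G(5, 11), -76) = 38848 + 28*(-76) = 38848 - 2128 = 36720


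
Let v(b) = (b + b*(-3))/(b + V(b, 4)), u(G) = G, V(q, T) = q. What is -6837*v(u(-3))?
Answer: 6837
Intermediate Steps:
v(b) = -1 (v(b) = (b + b*(-3))/(b + b) = (b - 3*b)/((2*b)) = (-2*b)*(1/(2*b)) = -1)
-6837*v(u(-3)) = -6837*(-1) = 6837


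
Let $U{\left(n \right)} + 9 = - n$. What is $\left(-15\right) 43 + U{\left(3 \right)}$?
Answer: $-657$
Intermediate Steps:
$U{\left(n \right)} = -9 - n$
$\left(-15\right) 43 + U{\left(3 \right)} = \left(-15\right) 43 - 12 = -645 - 12 = -657$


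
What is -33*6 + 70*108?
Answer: 7362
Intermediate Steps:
-33*6 + 70*108 = -198 + 7560 = 7362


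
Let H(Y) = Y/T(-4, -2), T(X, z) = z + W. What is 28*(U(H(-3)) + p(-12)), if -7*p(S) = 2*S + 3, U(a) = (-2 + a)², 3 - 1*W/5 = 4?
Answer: 1072/7 ≈ 153.14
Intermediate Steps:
W = -5 (W = 15 - 5*4 = 15 - 20 = -5)
T(X, z) = -5 + z (T(X, z) = z - 5 = -5 + z)
H(Y) = -Y/7 (H(Y) = Y/(-5 - 2) = Y/(-7) = Y*(-⅐) = -Y/7)
p(S) = -3/7 - 2*S/7 (p(S) = -(2*S + 3)/7 = -(3 + 2*S)/7 = -3/7 - 2*S/7)
28*(U(H(-3)) + p(-12)) = 28*((-2 - ⅐*(-3))² + (-3/7 - 2/7*(-12))) = 28*((-2 + 3/7)² + (-3/7 + 24/7)) = 28*((-11/7)² + 3) = 28*(121/49 + 3) = 28*(268/49) = 1072/7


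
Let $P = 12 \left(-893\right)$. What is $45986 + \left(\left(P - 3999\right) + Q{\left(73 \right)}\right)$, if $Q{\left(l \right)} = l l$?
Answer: $36600$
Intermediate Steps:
$P = -10716$
$Q{\left(l \right)} = l^{2}$
$45986 + \left(\left(P - 3999\right) + Q{\left(73 \right)}\right) = 45986 + \left(\left(-10716 - 3999\right) + 73^{2}\right) = 45986 + \left(-14715 + 5329\right) = 45986 - 9386 = 36600$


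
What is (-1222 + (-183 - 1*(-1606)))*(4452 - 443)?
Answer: 805809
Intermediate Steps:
(-1222 + (-183 - 1*(-1606)))*(4452 - 443) = (-1222 + (-183 + 1606))*4009 = (-1222 + 1423)*4009 = 201*4009 = 805809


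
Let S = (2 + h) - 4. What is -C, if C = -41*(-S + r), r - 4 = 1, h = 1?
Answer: 246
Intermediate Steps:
r = 5 (r = 4 + 1 = 5)
S = -1 (S = (2 + 1) - 4 = 3 - 4 = -1)
C = -246 (C = -41*(-1*(-1) + 5) = -41*(1 + 5) = -41*6 = -246)
-C = -1*(-246) = 246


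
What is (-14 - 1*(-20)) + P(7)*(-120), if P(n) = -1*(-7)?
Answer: -834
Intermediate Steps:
P(n) = 7
(-14 - 1*(-20)) + P(7)*(-120) = (-14 - 1*(-20)) + 7*(-120) = (-14 + 20) - 840 = 6 - 840 = -834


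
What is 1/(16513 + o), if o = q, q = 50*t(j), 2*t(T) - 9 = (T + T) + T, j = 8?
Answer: 1/17338 ≈ 5.7677e-5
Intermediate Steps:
t(T) = 9/2 + 3*T/2 (t(T) = 9/2 + ((T + T) + T)/2 = 9/2 + (2*T + T)/2 = 9/2 + (3*T)/2 = 9/2 + 3*T/2)
q = 825 (q = 50*(9/2 + (3/2)*8) = 50*(9/2 + 12) = 50*(33/2) = 825)
o = 825
1/(16513 + o) = 1/(16513 + 825) = 1/17338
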